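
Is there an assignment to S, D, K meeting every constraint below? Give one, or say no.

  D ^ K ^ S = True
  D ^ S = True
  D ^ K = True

S: False, D: True, K: False

D ^ K ^ S = T ^ F ^ F = True ✓
D ^ S = T ^ F = True ✓
D ^ K = T ^ F = True ✓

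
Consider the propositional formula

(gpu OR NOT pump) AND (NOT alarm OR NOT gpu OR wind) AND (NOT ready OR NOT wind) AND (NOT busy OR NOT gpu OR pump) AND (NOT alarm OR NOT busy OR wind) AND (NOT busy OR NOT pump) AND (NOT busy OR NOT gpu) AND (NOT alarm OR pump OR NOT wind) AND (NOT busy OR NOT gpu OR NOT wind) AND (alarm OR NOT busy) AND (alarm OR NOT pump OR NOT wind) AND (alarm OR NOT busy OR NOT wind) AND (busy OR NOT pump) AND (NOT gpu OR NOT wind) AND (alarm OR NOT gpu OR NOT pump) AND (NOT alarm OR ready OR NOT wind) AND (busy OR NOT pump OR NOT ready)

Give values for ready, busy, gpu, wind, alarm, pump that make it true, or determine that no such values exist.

ready = False, busy = False, gpu = True, wind = False, alarm = False, pump = False

Set ready = False.
Try busy = True:
  (NOT busy OR NOT pump) forces pump = False.
  (NOT busy OR NOT gpu OR pump) forces gpu = False.
  (alarm OR NOT busy) forces alarm = True.
  (NOT alarm OR NOT busy OR wind) forces wind = True.
  clause (NOT alarm OR pump OR NOT wind) is falsified — backtrack.
So busy = False.
  then (busy OR NOT pump) forces pump = False.
Set gpu = True.
  then (NOT gpu OR NOT wind) forces wind = False.
  then (NOT alarm OR NOT gpu OR wind) forces alarm = False.
All clauses satisfied.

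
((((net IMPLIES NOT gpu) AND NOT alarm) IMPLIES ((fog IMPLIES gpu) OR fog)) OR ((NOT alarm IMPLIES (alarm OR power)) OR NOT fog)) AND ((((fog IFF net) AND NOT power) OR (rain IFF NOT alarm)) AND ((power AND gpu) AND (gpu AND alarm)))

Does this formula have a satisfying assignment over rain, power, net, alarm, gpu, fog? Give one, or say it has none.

rain: False; power: True; net: True; alarm: True; gpu: True; fog: False

  (((net IMPLIES NOT gpu) AND NOT alarm) IMPLIES ((fog IMPLIES gpu) OR fog)) OR ((NOT alarm IMPLIES (alarm OR power)) OR NOT fog) = True
    ((net IMPLIES NOT gpu) AND NOT alarm) IMPLIES ((fog IMPLIES gpu) OR fog) = True
      (net IMPLIES NOT gpu) AND NOT alarm = False
        net IMPLIES NOT gpu = False
          NOT gpu = False
        NOT alarm = False
      (fog IMPLIES gpu) OR fog = True
        fog IMPLIES gpu = True
    (NOT alarm IMPLIES (alarm OR power)) OR NOT fog = True
      NOT alarm IMPLIES (alarm OR power) = True
        NOT alarm = False
        alarm OR power = True
      NOT fog = True
  (((fog IFF net) AND NOT power) OR (rain IFF NOT alarm)) AND ((power AND gpu) AND (gpu AND alarm)) = True
    ((fog IFF net) AND NOT power) OR (rain IFF NOT alarm) = True
      (fog IFF net) AND NOT power = False
        fog IFF net = False
        NOT power = False
      rain IFF NOT alarm = True
        NOT alarm = False
    (power AND gpu) AND (gpu AND alarm) = True
      power AND gpu = True
      gpu AND alarm = True
Both conjuncts True, so the formula holds.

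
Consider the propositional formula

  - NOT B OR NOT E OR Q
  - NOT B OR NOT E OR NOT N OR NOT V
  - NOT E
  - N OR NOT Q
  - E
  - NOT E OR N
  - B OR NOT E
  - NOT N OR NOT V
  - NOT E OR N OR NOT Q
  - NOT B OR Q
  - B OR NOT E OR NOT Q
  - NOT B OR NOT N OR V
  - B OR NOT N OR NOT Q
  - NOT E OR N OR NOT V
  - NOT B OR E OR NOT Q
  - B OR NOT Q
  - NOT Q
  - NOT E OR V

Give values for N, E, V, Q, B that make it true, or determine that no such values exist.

No satisfying assignment exists.

Case E = True:
  Clause (NOT E) is falsified — contradiction.
Case E = False:
  Clause (E) is falsified — contradiction.
Both cases fail, so the formula is unsatisfiable.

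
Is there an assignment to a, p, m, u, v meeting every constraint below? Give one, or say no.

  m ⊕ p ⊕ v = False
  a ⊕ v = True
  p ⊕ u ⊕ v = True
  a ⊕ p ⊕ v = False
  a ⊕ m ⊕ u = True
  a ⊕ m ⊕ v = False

No satisfying assignment exists.

Adding constraints 2, 3, 4, 5, 6 mod 2: every variable appears an even number of times on the left, so the left side is 0.
But the right sides sum to 1 (mod 2). 0 ≠ 1 — the system is inconsistent.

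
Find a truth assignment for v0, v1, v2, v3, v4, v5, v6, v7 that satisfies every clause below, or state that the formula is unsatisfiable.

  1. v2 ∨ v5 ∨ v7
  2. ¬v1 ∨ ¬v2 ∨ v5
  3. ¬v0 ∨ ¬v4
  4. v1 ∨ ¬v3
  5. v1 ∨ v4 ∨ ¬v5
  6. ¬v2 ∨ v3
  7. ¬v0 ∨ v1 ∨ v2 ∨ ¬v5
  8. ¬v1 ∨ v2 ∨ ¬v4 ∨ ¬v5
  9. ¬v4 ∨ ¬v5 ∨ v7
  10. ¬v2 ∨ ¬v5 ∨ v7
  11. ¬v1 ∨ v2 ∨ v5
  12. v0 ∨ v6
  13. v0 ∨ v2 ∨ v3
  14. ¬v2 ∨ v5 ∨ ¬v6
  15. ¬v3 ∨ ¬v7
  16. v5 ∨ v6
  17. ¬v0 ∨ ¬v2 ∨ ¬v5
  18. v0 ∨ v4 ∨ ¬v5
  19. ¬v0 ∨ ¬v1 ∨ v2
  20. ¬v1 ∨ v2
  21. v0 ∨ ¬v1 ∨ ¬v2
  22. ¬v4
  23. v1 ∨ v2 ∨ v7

v0=T, v1=F, v2=F, v3=F, v4=F, v5=F, v6=T, v7=T

Unit clause (¬v4) forces v4 = False.
Set v0 = True.
Try v1 = True:
  (¬v0 ∨ ¬v1 ∨ v2) forces v2 = True.
  (¬v1 ∨ ¬v2 ∨ v5) forces v5 = True.
  clause (¬v0 ∨ ¬v2 ∨ ¬v5) is falsified — backtrack.
So v1 = False.
  then (v1 ∨ ¬v3) forces v3 = False.
  then (v1 ∨ v4 ∨ ¬v5) forces v5 = False.
  then (¬v2 ∨ v3) forces v2 = False.
  then (v5 ∨ v6) forces v6 = True.
  then (v1 ∨ v2 ∨ v7) forces v7 = True.
All clauses satisfied.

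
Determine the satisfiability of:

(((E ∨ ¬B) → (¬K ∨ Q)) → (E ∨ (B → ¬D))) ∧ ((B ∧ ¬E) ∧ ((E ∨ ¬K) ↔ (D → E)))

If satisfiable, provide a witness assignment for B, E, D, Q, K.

B: True, E: False, D: False, Q: False, K: False

  ((E ∨ ¬B) → (¬K ∨ Q)) → (E ∨ (B → ¬D)) = True
    (E ∨ ¬B) → (¬K ∨ Q) = True
      E ∨ ¬B = False
        ¬B = False
      ¬K ∨ Q = True
        ¬K = True
    E ∨ (B → ¬D) = True
      B → ¬D = True
        ¬D = True
  (B ∧ ¬E) ∧ ((E ∨ ¬K) ↔ (D → E)) = True
    B ∧ ¬E = True
      ¬E = True
    (E ∨ ¬K) ↔ (D → E) = True
      E ∨ ¬K = True
        ¬K = True
      D → E = True
Both conjuncts True, so the formula holds.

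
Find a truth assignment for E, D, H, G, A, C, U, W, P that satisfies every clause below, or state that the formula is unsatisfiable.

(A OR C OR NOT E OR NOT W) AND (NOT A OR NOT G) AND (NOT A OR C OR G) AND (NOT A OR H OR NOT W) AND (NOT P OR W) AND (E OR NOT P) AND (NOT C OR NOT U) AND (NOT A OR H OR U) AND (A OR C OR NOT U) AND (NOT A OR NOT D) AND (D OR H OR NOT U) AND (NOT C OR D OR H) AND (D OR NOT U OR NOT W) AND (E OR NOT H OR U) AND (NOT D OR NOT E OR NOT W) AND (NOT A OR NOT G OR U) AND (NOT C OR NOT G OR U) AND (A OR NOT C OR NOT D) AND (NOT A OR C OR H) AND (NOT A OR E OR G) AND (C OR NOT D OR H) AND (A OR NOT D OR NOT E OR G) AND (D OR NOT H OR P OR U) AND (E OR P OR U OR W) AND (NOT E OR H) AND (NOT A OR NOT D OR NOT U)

E=T, D=T, H=T, G=T, A=F, C=F, U=F, W=F, P=F

Set E = True.
  then (NOT E OR H) forces H = True.
Set D = True.
  then (NOT A OR NOT D) forces A = False.
  then (NOT D OR NOT E OR NOT W) forces W = False.
  then (A OR NOT C OR NOT D) forces C = False.
  then (A OR NOT D OR NOT E OR G) forces G = True.
  then (NOT P OR W) forces P = False.
  then (A OR C OR NOT U) forces U = False.
All clauses satisfied.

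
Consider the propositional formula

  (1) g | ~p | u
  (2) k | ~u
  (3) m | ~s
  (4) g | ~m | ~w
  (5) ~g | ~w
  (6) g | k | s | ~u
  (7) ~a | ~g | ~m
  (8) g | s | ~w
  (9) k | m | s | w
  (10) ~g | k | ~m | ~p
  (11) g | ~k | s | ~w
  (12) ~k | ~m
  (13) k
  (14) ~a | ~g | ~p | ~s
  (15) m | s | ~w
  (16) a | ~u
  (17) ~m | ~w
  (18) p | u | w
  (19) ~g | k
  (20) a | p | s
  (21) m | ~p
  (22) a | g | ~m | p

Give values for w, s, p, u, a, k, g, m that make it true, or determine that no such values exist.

w=F, s=F, p=F, u=T, a=T, k=T, g=F, m=F

Unit clause (k) forces k = True.
In (~k | ~m) only ~m is left, so m = False.
In (m | ~p) only ~p is left, so p = False.
In (m | ~s) only ~s is left, so s = False.
In (m | s | ~w) only ~w is left, so w = False.
In (p | u | w) only u is left, so u = True.
In (a | p | s) only a is left, so a = True.
Set g = False.
All clauses satisfied.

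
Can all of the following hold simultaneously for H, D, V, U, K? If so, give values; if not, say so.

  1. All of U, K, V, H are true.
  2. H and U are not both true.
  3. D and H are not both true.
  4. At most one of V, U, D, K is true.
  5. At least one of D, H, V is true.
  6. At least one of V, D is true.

The formula is unsatisfiable.

Case H = True:
  (1) forces U = True.
  Constraint (2) is violated (H=T, U=T) — contradiction.
Case H = False:
  Constraint (1) is violated (H=F) — contradiction.
Both cases fail — unsatisfiable.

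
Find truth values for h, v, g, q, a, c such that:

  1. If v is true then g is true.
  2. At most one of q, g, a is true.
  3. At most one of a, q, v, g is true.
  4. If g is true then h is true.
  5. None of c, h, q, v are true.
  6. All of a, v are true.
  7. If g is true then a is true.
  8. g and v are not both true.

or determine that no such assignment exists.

The formula is unsatisfiable.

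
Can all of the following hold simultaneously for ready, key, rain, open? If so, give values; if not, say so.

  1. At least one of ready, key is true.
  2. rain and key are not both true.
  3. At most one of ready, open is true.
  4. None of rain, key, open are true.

ready: True, key: False, rain: False, open: False

  (1) {ready, key}: 1 true — at least one ✓
  (2) rain=F, key=F — not both ✓
  (3) {ready, open}: 1 true — at most one ✓
  (4) {rain, key, open}: 0 true — none ✓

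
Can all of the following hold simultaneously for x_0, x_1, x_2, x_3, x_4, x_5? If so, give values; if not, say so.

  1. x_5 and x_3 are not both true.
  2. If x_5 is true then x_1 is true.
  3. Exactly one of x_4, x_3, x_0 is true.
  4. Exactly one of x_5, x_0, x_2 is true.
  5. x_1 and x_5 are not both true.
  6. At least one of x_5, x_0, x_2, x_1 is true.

x_0 = True, x_1 = True, x_2 = False, x_3 = False, x_4 = False, x_5 = False

  (1) x_5=F, x_3=F — not both ✓
  (2) x_5=F ⇒ x_1: vacuous ✓
  (3) {x_4, x_3, x_0}: 1 true — exactly one ✓
  (4) {x_5, x_0, x_2}: 1 true — exactly one ✓
  (5) x_1=T, x_5=F — not both ✓
  (6) {x_5, x_0, x_2, x_1}: 2 true — at least one ✓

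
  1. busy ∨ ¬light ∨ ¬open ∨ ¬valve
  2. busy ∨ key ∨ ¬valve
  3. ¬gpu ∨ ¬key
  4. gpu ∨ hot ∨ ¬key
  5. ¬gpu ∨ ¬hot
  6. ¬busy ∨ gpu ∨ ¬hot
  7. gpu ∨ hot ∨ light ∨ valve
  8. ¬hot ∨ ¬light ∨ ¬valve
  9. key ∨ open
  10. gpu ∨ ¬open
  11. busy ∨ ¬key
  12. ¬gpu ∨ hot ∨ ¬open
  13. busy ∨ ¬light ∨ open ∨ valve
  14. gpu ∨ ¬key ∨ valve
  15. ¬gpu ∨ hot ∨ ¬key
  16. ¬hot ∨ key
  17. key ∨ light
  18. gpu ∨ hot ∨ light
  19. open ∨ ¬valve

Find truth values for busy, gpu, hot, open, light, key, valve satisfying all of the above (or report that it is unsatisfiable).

The formula is unsatisfiable.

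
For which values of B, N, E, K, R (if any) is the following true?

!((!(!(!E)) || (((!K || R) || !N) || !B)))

B = True, N = True, E = True, K = True, R = False

  !((!(!(!E)) || (((!K || R) || !N) || !B))) = True
    !(!(!E)) || (((!K || R) || !N) || !B) = False
      !(!(!E)) = False
        !(!E) = True
          !E = False
      ((!K || R) || !N) || !B = False
        (!K || R) || !N = False
          !K || R = False
            !K = False
          !N = False
        !B = False
The formula evaluates to True.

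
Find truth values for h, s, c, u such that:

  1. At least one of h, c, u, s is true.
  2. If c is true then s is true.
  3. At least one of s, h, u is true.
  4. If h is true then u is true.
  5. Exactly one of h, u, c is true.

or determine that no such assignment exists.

h = False; s = True; c = True; u = False

  (1) {h, c, u, s}: 2 true — at least one ✓
  (2) c=T ⇒ s: T ✓
  (3) {s, h, u}: 1 true — at least one ✓
  (4) h=F ⇒ u: vacuous ✓
  (5) {h, u, c}: 1 true — exactly one ✓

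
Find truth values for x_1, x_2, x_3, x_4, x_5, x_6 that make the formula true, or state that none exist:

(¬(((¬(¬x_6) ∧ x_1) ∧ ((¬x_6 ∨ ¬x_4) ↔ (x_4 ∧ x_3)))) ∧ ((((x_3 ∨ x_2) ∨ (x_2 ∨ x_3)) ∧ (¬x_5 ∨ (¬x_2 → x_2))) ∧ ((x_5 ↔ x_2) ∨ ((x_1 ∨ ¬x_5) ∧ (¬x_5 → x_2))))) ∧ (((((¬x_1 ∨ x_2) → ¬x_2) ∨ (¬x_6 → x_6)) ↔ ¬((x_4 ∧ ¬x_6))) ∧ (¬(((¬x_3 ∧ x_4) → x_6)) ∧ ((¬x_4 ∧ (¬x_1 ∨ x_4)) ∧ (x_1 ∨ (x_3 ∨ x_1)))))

The formula is unsatisfiable.

Case x_4 = True: the conjunct ¬x_4 is False.
Case x_4 = False: the conjunct ¬(((¬x_3 ∧ x_4) → x_6)) becomes ¬((False → x_6)) = False.
Both cases fail — unsatisfiable.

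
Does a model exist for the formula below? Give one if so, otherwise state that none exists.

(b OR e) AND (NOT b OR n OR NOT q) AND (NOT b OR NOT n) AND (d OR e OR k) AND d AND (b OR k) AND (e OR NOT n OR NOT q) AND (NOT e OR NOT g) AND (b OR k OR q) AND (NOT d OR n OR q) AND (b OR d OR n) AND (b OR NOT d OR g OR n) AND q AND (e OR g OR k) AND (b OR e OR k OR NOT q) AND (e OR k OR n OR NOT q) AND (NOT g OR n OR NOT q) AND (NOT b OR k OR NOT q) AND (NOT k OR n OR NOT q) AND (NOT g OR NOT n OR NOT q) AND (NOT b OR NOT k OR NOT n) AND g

Case d = True:
  (q) forces q = True.
  (g) forces g = True.
  (NOT e OR NOT g) forces e = False.
  (b OR e) forces b = True.
  (NOT b OR n OR NOT q) forces n = True.
  Clause (NOT b OR NOT n) is falsified — contradiction.
Case d = False:
  Clause (d) is falsified — contradiction.
Both cases fail, so the formula is unsatisfiable.

The formula is unsatisfiable.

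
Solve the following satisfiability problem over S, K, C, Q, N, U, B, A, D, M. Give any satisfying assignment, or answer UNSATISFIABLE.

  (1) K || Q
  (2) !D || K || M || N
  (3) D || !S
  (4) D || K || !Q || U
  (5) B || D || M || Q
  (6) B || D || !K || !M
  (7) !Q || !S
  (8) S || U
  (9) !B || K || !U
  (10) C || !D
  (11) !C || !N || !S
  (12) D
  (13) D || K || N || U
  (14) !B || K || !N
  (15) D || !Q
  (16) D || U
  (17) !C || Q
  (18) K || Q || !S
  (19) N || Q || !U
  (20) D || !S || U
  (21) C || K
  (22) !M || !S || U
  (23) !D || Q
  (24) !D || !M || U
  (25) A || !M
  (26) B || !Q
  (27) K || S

Unit clause (D) forces D = True.
In (!D || Q) only Q is left, so Q = True.
In (B || !Q) only B is left, so B = True.
In (!Q || !S) only !S is left, so S = False.
In (S || U) only U is left, so U = True.
In (!B || K || !U) only K is left, so K = True.
In (C || !D) only C is left, so C = True.
Set N = True.
Set A = False.
  then (A || !M) forces M = False.
All clauses satisfied.

S = False, K = True, C = True, Q = True, N = True, U = True, B = True, A = False, D = True, M = False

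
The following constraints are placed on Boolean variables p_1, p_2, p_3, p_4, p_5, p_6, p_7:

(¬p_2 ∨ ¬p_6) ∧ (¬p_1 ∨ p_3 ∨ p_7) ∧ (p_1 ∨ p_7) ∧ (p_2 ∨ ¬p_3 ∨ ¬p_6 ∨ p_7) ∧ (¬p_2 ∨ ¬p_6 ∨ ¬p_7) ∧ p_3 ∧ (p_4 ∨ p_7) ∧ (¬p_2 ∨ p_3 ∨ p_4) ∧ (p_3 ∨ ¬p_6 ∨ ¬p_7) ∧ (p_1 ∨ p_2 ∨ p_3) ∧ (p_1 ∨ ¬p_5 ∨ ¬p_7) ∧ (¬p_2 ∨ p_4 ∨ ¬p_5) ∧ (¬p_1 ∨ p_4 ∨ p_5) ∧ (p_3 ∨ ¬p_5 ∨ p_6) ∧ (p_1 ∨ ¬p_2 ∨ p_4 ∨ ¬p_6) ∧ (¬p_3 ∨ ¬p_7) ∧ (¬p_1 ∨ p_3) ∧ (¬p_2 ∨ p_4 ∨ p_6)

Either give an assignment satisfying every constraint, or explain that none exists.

Unit clause (p_3) forces p_3 = True.
In (¬p_3 ∨ ¬p_7) only ¬p_7 is left, so p_7 = False.
In (p_1 ∨ p_7) only p_1 is left, so p_1 = True.
In (p_4 ∨ p_7) only p_4 is left, so p_4 = True.
Set p_2 = True.
  then (¬p_2 ∨ ¬p_6) forces p_6 = False.
Set p_5 = True.
All clauses satisfied.

p_1 = True, p_2 = True, p_3 = True, p_4 = True, p_5 = True, p_6 = False, p_7 = False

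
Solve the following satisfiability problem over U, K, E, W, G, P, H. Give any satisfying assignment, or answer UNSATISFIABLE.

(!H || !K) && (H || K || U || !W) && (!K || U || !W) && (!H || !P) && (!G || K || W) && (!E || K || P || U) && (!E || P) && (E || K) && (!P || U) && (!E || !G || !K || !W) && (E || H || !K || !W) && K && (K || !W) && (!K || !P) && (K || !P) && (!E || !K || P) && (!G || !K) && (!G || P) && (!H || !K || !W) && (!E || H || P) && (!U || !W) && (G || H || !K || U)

Unit clause (K) forces K = True.
In (!K || !P) only !P is left, so P = False.
In (!E || !K || P) only !E is left, so E = False.
In (!G || !K) only !G is left, so G = False.
In (!H || !K) only !H is left, so H = False.
In (E || H || !K || !W) only !W is left, so W = False.
In (G || H || !K || U) only U is left, so U = True.
All clauses satisfied.

U=T, K=T, E=F, W=F, G=F, P=F, H=F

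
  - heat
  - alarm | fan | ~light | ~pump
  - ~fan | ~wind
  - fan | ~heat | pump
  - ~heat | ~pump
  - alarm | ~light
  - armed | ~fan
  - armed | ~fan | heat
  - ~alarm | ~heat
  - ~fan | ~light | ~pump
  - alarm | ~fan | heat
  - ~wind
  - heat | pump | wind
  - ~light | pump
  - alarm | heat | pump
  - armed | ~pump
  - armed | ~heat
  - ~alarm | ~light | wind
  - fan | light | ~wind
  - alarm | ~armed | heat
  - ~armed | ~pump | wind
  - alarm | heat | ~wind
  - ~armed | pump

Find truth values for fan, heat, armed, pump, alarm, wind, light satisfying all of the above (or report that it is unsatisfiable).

Unsatisfiable

Case armed = True:
  (heat) forces heat = True.
  (~heat | ~pump) forces pump = False.
  Clause (~armed | pump) is falsified — contradiction.
Case armed = False:
  (heat) forces heat = True.
  Clause (armed | ~heat) is falsified — contradiction.
Both cases fail, so the formula is unsatisfiable.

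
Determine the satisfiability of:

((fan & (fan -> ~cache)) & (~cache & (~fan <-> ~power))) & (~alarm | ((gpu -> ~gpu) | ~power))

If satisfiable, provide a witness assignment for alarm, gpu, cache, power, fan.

alarm: False; gpu: True; cache: False; power: True; fan: True

  (fan & (fan -> ~cache)) & (~cache & (~fan <-> ~power)) = True
    fan & (fan -> ~cache) = True
      fan -> ~cache = True
        ~cache = True
    ~cache & (~fan <-> ~power) = True
      ~cache = True
      ~fan <-> ~power = True
        ~fan = False
        ~power = False
  ~alarm | ((gpu -> ~gpu) | ~power) = True
    ~alarm = True
    (gpu -> ~gpu) | ~power = False
      gpu -> ~gpu = False
        ~gpu = False
      ~power = False
Both conjuncts True, so the formula holds.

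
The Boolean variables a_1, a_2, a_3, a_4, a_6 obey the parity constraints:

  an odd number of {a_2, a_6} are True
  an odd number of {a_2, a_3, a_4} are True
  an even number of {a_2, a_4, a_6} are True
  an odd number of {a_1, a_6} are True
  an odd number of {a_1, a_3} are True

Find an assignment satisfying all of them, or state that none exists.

Adding constraints 2, 3, 4, 5 mod 2: every variable appears an even number of times on the left, so the left side is 0.
But the right sides sum to 1 (mod 2). 0 ≠ 1 — the system is inconsistent.

The formula is unsatisfiable.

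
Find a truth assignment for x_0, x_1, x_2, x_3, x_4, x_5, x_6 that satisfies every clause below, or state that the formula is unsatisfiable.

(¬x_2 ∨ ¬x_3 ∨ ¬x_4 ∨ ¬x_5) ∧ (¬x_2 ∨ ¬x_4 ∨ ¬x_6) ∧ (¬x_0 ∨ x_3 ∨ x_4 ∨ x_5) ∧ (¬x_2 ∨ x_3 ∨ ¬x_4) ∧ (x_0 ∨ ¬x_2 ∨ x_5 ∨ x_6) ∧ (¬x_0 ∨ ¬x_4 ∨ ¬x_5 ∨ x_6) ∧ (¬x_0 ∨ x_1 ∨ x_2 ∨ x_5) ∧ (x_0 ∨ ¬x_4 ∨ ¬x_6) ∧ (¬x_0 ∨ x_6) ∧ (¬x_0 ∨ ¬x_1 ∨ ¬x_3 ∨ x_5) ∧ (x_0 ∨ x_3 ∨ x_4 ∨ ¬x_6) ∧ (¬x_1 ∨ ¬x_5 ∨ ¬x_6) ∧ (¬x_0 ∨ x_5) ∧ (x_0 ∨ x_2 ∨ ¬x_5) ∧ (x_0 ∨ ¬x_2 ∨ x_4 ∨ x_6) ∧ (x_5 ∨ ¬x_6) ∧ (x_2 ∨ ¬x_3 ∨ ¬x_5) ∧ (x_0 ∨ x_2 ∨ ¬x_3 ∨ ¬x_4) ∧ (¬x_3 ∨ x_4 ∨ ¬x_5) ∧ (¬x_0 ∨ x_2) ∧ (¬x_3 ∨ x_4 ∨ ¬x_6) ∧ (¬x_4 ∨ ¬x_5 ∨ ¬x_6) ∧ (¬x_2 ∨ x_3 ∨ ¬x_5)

x_0 = False; x_1 = True; x_2 = False; x_3 = False; x_4 = False; x_5 = False; x_6 = False

Set x_0 = False.
Set x_1 = True.
Set x_2 = False.
  then (x_0 ∨ x_2 ∨ ¬x_5) forces x_5 = False.
  then (x_5 ∨ ¬x_6) forces x_6 = False.
Set x_3 = False.
Set x_4 = False.
All clauses satisfied.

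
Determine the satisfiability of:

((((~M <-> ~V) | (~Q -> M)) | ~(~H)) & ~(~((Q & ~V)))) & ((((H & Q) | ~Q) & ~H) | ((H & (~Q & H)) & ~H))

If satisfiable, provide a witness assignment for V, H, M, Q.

Case Q = True: the formula simplifies to ~(~(~V)) & (H & ~H).
  H = True: the conjunct ~H is False.
  H = False: the conjunct H is False.
Case Q = False: the conjunct ~(~((Q & ~V))) becomes ~(~False) = False.
Both cases fail — unsatisfiable.

Unsatisfiable — no assignment works.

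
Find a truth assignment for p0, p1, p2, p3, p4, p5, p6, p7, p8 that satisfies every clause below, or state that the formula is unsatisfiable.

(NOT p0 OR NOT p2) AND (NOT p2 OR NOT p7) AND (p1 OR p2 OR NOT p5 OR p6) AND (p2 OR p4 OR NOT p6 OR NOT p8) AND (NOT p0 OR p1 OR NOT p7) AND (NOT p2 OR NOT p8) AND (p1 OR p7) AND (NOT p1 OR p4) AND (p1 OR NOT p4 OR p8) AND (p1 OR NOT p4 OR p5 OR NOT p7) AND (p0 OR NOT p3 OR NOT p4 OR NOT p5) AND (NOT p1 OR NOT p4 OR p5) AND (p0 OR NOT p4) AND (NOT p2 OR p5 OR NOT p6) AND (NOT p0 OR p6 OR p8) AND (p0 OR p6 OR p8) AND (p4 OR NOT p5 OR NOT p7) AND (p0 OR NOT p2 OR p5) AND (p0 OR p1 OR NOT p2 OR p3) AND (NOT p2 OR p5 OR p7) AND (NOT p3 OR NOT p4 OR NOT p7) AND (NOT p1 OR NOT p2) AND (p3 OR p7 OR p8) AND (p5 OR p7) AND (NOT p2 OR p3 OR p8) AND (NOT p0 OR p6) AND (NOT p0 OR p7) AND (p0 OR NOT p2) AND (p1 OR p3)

Set p0 = True.
  then (NOT p0 OR NOT p2) forces p2 = False.
  then (NOT p0 OR p6) forces p6 = True.
  then (NOT p0 OR p7) forces p7 = True.
  then (NOT p0 OR p1 OR NOT p7) forces p1 = True.
  then (NOT p1 OR p4) forces p4 = True.
  then (NOT p1 OR NOT p4 OR p5) forces p5 = True.
  then (NOT p3 OR NOT p4 OR NOT p7) forces p3 = False.
Set p8 = False.
All clauses satisfied.

p0 = True, p1 = True, p2 = False, p3 = False, p4 = True, p5 = True, p6 = True, p7 = True, p8 = False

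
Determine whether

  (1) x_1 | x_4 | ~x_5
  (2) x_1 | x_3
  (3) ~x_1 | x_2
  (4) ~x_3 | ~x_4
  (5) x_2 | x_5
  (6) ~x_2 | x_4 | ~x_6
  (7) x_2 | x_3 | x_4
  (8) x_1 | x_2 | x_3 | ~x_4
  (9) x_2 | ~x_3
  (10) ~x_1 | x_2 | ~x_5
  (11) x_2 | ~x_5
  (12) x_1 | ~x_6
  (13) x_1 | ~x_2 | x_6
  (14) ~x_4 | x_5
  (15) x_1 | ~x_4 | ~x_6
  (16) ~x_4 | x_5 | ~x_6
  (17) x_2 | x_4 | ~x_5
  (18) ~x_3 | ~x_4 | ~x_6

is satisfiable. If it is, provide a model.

Set x_1 = True.
  then (~x_1 | x_2) forces x_2 = True.
Set x_3 = False.
Set x_4 = False.
  then (~x_2 | x_4 | ~x_6) forces x_6 = False.
Set x_5 = True.
All clauses satisfied.

x_1 = True; x_2 = True; x_3 = False; x_4 = False; x_5 = True; x_6 = False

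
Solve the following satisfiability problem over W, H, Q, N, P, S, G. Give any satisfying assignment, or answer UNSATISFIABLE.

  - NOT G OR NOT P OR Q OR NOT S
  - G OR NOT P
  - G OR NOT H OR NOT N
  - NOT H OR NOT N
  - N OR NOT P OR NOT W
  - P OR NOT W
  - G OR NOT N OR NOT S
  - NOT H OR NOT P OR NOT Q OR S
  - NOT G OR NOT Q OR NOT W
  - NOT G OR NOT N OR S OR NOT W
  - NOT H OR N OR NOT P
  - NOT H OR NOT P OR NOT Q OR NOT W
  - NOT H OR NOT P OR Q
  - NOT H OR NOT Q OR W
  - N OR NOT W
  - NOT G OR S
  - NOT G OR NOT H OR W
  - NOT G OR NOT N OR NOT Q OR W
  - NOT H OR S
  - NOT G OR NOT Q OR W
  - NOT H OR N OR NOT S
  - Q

W=F, H=F, Q=T, N=F, P=F, S=T, G=F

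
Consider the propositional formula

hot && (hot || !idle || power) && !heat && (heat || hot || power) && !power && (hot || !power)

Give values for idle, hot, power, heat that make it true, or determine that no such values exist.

idle = False, hot = True, power = False, heat = False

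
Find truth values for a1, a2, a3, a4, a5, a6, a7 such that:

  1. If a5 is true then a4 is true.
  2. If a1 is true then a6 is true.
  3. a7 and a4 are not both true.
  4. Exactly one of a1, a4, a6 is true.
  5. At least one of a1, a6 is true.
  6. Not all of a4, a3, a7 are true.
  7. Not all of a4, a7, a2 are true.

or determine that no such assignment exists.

a1: False, a2: False, a3: False, a4: False, a5: False, a6: True, a7: True

  (1) a5=F ⇒ a4: vacuous ✓
  (2) a1=F ⇒ a6: vacuous ✓
  (3) a7=T, a4=F — not both ✓
  (4) {a1, a4, a6}: 1 true — exactly one ✓
  (5) {a1, a6}: 1 true — at least one ✓
  (6) {a4, a3, a7}: 1/3 true — not all ✓
  (7) {a4, a7, a2}: 1/3 true — not all ✓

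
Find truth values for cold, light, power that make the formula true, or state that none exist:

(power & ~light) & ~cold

cold: False, light: False, power: True

  power & ~light = True
    ~light = True
  ~cold = True
Both conjuncts True, so the formula holds.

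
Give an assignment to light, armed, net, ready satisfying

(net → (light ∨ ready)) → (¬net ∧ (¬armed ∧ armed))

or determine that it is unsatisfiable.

light: False, armed: True, net: True, ready: False

  (net → (light ∨ ready)) → (¬net ∧ (¬armed ∧ armed)) = True
    net → (light ∨ ready) = False
      light ∨ ready = False
    ¬net ∧ (¬armed ∧ armed) = False
      ¬net = False
      ¬armed ∧ armed = False
        ¬armed = False
The formula evaluates to True.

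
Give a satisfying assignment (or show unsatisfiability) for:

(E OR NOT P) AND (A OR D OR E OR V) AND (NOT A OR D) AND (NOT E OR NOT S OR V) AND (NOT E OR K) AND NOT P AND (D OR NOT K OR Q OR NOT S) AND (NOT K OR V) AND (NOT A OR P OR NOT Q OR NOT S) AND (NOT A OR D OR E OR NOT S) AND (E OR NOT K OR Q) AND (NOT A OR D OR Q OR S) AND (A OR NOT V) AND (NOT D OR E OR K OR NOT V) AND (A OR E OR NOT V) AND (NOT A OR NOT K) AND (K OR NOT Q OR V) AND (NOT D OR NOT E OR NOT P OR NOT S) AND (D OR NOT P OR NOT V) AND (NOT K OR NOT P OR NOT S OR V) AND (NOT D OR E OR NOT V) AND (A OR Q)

V: False, E: False, S: False, K: False, D: True, Q: False, A: True, P: False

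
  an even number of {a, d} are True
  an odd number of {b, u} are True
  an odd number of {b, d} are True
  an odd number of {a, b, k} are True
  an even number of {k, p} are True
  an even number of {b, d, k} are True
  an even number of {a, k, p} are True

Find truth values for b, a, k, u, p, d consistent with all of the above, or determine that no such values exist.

Adding constraints 1, 4, 6 mod 2: every variable appears an even number of times on the left, so the left side is 0.
But the right sides sum to 1 (mod 2). 0 ≠ 1 — the system is inconsistent.

No satisfying assignment exists.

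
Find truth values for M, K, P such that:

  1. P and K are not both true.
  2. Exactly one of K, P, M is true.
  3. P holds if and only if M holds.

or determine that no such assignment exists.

M = False; K = True; P = False

  (1) P=F, K=T — not both ✓
  (2) {K, P, M}: 1 true — exactly one ✓
  (3) P=F, M=F — same ✓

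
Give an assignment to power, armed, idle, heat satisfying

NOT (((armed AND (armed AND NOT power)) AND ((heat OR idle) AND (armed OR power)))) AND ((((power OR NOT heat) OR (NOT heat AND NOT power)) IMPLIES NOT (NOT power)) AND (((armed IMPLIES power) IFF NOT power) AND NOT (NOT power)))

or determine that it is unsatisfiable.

UNSATISFIABLE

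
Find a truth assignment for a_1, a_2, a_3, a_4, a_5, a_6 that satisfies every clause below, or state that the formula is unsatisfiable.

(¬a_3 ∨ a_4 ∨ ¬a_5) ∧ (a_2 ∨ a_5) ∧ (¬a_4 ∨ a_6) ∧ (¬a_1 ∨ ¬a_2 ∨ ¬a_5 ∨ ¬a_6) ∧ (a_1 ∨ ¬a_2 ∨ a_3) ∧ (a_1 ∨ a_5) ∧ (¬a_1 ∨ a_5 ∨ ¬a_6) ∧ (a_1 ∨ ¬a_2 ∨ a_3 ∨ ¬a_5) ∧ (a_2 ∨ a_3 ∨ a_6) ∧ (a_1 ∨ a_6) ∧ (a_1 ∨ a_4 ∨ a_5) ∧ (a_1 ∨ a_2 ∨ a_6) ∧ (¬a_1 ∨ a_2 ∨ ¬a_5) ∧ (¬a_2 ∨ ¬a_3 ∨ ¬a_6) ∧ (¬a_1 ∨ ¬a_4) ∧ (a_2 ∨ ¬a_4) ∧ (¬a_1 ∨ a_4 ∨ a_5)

a_1 = False; a_2 = False; a_3 = False; a_4 = False; a_5 = True; a_6 = True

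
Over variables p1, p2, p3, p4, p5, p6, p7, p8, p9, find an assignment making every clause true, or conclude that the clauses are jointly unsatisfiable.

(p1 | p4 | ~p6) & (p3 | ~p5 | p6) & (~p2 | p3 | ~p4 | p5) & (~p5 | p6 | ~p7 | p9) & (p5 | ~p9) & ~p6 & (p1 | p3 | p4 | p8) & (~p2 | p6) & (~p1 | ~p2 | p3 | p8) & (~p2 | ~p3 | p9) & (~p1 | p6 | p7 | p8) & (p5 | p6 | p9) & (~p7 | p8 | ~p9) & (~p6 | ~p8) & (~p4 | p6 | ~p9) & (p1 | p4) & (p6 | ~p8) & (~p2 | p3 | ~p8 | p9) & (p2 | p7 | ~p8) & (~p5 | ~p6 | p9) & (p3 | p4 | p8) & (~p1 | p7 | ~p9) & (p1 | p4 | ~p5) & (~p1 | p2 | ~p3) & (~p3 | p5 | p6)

p1 = False, p2 = False, p3 = True, p4 = True, p5 = True, p6 = False, p7 = False, p8 = False, p9 = False

Unit clause (~p6) forces p6 = False.
In (~p2 | p6) only ~p2 is left, so p2 = False.
In (p6 | ~p8) only ~p8 is left, so p8 = False.
Try p1 = True:
  (~p1 | p6 | p7 | p8) forces p7 = True.
  (~p7 | p8 | ~p9) forces p9 = False.
  (~p5 | p6 | ~p7 | p9) forces p5 = False.
  clause (p5 | p6 | p9) is falsified — backtrack.
So p1 = False.
  then (p1 | p4) forces p4 = True.
  then (~p4 | p6 | ~p9) forces p9 = False.
  then (p5 | p6 | p9) forces p5 = True.
  then (p3 | ~p5 | p6) forces p3 = True.
  then (~p5 | p6 | ~p7 | p9) forces p7 = False.
All clauses satisfied.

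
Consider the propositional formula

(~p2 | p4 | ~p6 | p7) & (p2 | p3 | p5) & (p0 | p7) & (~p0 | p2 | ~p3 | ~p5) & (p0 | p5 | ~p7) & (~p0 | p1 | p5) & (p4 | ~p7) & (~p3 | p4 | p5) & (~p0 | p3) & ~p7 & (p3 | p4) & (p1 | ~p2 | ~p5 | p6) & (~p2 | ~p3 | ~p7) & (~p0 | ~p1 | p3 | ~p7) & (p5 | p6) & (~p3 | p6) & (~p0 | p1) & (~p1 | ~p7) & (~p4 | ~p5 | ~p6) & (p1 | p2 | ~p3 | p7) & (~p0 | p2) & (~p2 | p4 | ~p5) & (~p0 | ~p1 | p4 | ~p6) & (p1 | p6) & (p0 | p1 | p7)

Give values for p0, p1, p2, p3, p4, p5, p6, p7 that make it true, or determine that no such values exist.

Unit clause (~p7) forces p7 = False.
In (p0 | p7) only p0 is left, so p0 = True.
In (~p0 | p3) only p3 is left, so p3 = True.
In (~p3 | p6) only p6 is left, so p6 = True.
In (~p0 | p1) only p1 is left, so p1 = True.
In (~p0 | p2) only p2 is left, so p2 = True.
In (~p0 | ~p1 | p4 | ~p6) only p4 is left, so p4 = True.
In (~p4 | ~p5 | ~p6) only ~p5 is left, so p5 = False.
All clauses satisfied.

p0=T, p1=T, p2=T, p3=T, p4=T, p5=F, p6=T, p7=F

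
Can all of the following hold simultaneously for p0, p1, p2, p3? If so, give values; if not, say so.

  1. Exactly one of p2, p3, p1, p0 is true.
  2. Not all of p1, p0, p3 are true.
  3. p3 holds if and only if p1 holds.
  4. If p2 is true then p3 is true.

p0 = True, p1 = False, p2 = False, p3 = False

  (1) {p2, p3, p1, p0}: 1 true — exactly one ✓
  (2) {p1, p0, p3}: 1/3 true — not all ✓
  (3) p3=F, p1=F — same ✓
  (4) p2=F ⇒ p3: vacuous ✓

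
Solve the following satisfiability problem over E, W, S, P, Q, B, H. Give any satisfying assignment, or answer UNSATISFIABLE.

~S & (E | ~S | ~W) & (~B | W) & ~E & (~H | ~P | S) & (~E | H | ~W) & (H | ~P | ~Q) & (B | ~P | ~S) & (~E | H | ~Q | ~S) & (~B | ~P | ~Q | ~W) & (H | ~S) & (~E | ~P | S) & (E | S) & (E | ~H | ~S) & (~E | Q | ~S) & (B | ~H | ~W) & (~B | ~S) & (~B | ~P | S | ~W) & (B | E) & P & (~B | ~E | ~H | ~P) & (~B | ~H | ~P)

UNSATISFIABLE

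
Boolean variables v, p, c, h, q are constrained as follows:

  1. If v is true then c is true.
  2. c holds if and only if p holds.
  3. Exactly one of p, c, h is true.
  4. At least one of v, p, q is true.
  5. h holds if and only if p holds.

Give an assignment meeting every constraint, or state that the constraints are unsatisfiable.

Case h = True:
  (3) with h=T forces p = False.
  Constraint (5) is violated (h=T, p=F) — contradiction.
Case h = False:
  (5) with h=F forces p = False.
  (2) with p=F forces c = False.
  Constraint (3) is violated (p=F, c=F, h=F) — contradiction.
Both cases fail — unsatisfiable.

Unsatisfiable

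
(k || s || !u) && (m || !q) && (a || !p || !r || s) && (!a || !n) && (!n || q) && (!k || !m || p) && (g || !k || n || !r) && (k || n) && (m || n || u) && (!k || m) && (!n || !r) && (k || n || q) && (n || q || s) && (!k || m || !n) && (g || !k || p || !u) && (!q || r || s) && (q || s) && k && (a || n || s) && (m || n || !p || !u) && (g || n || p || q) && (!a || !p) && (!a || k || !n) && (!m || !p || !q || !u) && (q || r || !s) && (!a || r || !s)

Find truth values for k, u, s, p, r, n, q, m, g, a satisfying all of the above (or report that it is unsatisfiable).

Unit clause (k) forces k = True.
In (!k || m) only m is left, so m = True.
In (!k || !m || p) only p is left, so p = True.
In (!a || !p) only !a is left, so a = False.
Set u = False.
Try s = False:
  (a || !p || !r || s) forces r = False.
  (!q || r || s) forces q = False.
  clause (q || s) is falsified — backtrack.
So s = True.
Set r = False.
  then (q || r || !s) forces q = True.
Set n = True.
Set g = True.
All clauses satisfied.

k = True, u = False, s = True, p = True, r = False, n = True, q = True, m = True, g = True, a = False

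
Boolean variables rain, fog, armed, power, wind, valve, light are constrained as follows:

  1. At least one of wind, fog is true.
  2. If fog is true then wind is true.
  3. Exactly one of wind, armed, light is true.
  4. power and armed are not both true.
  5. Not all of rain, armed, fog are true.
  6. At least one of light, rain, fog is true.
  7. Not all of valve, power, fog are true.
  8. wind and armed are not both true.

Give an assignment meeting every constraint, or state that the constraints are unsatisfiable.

rain=F, fog=T, armed=F, power=F, wind=T, valve=F, light=F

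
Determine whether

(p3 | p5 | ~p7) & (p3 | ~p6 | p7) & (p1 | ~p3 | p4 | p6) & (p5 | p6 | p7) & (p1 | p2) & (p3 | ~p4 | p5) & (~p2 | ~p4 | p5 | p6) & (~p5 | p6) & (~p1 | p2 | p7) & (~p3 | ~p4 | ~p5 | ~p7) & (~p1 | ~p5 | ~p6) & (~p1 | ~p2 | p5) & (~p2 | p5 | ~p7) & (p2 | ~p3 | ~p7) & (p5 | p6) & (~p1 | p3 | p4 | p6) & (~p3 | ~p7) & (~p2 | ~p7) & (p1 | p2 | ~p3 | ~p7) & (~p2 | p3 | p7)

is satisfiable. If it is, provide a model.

Set p1 = False.
  then (p1 | p2) forces p2 = True.
  then (~p2 | ~p7) forces p7 = False.
  then (~p2 | p3 | p7) forces p3 = True.
Set p4 = True.
Set p5 = False.
  then (p5 | p6 | p7) forces p6 = True.
All clauses satisfied.

p1=F; p2=T; p3=T; p4=T; p5=F; p6=T; p7=F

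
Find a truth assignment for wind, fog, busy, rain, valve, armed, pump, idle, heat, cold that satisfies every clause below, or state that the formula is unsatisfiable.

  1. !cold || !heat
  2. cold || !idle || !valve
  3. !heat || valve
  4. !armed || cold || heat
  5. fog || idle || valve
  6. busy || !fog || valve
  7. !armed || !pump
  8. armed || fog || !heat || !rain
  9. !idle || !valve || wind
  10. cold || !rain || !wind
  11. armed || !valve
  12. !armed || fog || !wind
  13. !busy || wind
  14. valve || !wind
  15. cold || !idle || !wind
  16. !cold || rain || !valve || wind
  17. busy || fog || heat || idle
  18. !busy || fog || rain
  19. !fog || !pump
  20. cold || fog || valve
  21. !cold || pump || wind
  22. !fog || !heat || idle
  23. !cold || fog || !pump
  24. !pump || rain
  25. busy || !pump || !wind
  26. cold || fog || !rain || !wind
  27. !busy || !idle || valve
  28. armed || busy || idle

Set wind = True.
  then (valve || !wind) forces valve = True.
  then (armed || !valve) forces armed = True.
  then (!armed || fog || !wind) forces fog = True.
  then (!fog || !pump) forces pump = False.
Set busy = False.
Set rain = False.
Set idle = True.
  then (cold || !idle || !valve) forces cold = True.
  then (!cold || !heat) forces heat = False.
All clauses satisfied.

wind = True; fog = True; busy = False; rain = False; valve = True; armed = True; pump = False; idle = True; heat = False; cold = True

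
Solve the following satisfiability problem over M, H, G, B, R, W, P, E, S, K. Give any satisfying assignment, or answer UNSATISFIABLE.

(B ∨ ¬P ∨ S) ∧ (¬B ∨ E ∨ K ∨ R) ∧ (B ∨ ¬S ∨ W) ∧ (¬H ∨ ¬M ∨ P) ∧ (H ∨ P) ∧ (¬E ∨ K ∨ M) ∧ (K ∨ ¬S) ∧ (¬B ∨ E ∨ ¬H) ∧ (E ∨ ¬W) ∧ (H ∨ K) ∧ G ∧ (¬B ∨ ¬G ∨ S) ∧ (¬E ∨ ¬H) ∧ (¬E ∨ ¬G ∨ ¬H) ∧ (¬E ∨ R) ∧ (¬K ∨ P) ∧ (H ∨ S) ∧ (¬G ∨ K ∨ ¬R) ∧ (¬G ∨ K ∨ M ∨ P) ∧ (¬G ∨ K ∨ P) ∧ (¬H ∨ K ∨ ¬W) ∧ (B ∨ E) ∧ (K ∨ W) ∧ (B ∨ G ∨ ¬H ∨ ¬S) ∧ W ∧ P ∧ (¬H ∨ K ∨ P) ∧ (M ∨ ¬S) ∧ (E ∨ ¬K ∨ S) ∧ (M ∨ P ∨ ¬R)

Unit clause (G) forces G = True.
Unit clause (W) forces W = True.
Unit clause (P) forces P = True.
In (E ∨ ¬W) only E is left, so E = True.
In (¬E ∨ ¬H) only ¬H is left, so H = False.
In (¬E ∨ R) only R is left, so R = True.
In (H ∨ S) only S is left, so S = True.
In (¬G ∨ K ∨ ¬R) only K is left, so K = True.
In (M ∨ ¬S) only M is left, so M = True.
Set B = True.
All clauses satisfied.

M: True; H: False; G: True; B: True; R: True; W: True; P: True; E: True; S: True; K: True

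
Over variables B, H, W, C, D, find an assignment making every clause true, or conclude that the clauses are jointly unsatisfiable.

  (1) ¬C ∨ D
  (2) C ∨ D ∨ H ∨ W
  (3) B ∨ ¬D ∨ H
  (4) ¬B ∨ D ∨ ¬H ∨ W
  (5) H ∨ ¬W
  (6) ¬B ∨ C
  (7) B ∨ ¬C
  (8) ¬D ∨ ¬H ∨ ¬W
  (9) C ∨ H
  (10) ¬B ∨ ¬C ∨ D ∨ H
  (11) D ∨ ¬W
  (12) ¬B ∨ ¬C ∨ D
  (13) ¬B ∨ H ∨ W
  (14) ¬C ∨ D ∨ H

B=T; H=T; W=F; C=T; D=T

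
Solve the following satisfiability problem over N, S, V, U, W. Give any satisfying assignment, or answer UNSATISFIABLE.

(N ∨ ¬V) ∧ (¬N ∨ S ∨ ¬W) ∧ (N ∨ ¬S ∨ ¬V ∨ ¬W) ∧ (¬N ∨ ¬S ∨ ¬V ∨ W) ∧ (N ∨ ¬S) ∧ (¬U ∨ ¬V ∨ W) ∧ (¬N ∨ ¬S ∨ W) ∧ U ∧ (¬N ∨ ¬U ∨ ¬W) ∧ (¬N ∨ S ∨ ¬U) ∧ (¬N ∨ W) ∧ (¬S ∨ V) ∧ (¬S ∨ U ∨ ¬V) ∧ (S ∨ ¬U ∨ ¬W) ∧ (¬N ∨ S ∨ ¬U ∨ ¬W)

Unit clause (U) forces U = True.
Set N = False.
  then (N ∨ ¬V) forces V = False.
  then (N ∨ ¬S) forces S = False.
  then (S ∨ ¬U ∨ ¬W) forces W = False.
All clauses satisfied.

N = False, S = False, V = False, U = True, W = False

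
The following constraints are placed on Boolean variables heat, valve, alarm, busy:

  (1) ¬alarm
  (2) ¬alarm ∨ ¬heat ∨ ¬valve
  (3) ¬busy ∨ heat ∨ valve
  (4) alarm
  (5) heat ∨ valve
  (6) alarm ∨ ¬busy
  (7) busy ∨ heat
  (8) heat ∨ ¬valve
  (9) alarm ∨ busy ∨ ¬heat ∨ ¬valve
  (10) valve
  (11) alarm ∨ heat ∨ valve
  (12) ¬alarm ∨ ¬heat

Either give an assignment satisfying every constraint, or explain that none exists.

Case alarm = True:
  Clause (¬alarm) is falsified — contradiction.
Case alarm = False:
  Clause (alarm) is falsified — contradiction.
Both cases fail, so the formula is unsatisfiable.

The formula is unsatisfiable.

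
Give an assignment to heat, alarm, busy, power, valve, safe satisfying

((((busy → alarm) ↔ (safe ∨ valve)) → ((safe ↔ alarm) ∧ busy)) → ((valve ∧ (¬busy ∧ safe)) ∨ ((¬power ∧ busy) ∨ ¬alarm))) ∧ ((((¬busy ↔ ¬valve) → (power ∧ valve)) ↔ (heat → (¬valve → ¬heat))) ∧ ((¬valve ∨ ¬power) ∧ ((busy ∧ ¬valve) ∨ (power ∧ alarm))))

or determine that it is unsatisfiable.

heat = False; alarm = False; busy = True; power = True; valve = False; safe = False

  (((busy → alarm) ↔ (safe ∨ valve)) → ((safe ↔ alarm) ∧ busy)) → ((valve ∧ (¬busy ∧ safe)) ∨ ((¬power ∧ busy) ∨ ¬alarm)) = True
    ((busy → alarm) ↔ (safe ∨ valve)) → ((safe ↔ alarm) ∧ busy) = True
      (busy → alarm) ↔ (safe ∨ valve) = True
        busy → alarm = False
        safe ∨ valve = False
      (safe ↔ alarm) ∧ busy = True
        safe ↔ alarm = True
    (valve ∧ (¬busy ∧ safe)) ∨ ((¬power ∧ busy) ∨ ¬alarm) = True
      valve ∧ (¬busy ∧ safe) = False
        ¬busy ∧ safe = False
          ¬busy = False
      (¬power ∧ busy) ∨ ¬alarm = True
        ¬power ∧ busy = False
          ¬power = False
        ¬alarm = True
  (((¬busy ↔ ¬valve) → (power ∧ valve)) ↔ (heat → (¬valve → ¬heat))) ∧ ((¬valve ∨ ¬power) ∧ ((busy ∧ ¬valve) ∨ (power ∧ alarm))) = True
    ((¬busy ↔ ¬valve) → (power ∧ valve)) ↔ (heat → (¬valve → ¬heat)) = True
      (¬busy ↔ ¬valve) → (power ∧ valve) = True
        ¬busy ↔ ¬valve = False
          ¬busy = False
          ¬valve = True
        power ∧ valve = False
      heat → (¬valve → ¬heat) = True
        ¬valve → ¬heat = True
          ¬valve = True
          ¬heat = True
    (¬valve ∨ ¬power) ∧ ((busy ∧ ¬valve) ∨ (power ∧ alarm)) = True
      ¬valve ∨ ¬power = True
        ¬valve = True
        ¬power = False
      (busy ∧ ¬valve) ∨ (power ∧ alarm) = True
        busy ∧ ¬valve = True
          ¬valve = True
        power ∧ alarm = False
Both conjuncts True, so the formula holds.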